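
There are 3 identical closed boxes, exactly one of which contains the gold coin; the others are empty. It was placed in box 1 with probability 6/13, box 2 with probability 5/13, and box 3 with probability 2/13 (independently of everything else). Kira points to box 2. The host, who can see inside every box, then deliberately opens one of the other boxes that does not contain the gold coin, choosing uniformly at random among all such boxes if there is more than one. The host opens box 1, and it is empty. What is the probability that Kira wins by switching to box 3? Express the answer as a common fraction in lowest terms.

4/9

Apply Bayes' rule, conditioning on where the gold coin actually is.
If it is in box 1 (prior 6/13): the host opened box 1, so this case is ruled out; weight (6/13)·0 = 0.
If it is in box 2 (prior 5/13): the host has 2 equally likely choices, so probability 1/2; weight (5/13)·(1/2) = 5/26.
If it is in box 3 (prior 2/13): the host has no choice, probability 1; weight (2/13)·1 = 2/13.
The weights sum to 9/26.
So P(the gold coin in box 3 | the host opened box 1) = (2/13) / (9/26) = 4/9.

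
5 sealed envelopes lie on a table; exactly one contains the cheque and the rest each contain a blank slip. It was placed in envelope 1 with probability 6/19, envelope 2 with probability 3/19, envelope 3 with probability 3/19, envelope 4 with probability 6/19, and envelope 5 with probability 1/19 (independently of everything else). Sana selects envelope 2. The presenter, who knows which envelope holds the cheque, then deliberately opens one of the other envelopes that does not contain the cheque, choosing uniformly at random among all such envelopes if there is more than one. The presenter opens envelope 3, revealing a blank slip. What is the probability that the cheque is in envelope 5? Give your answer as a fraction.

4/61

Consider each possible location of the cheque in turn.
If it is in either of envelopes 1 and 4 (prior 6/19 each): the presenter has 3 equally likely choices, so probability 1/3; weight (6/19)·(1/3) = 2/19 each.
If it is in envelope 2 (prior 3/19): the presenter has 4 equally likely choices, so probability 1/4; weight (3/19)·(1/4) = 3/76.
If it is in envelope 3 (prior 3/19): the presenter opened envelope 3, so this case is ruled out; weight (3/19)·0 = 0.
If it is in envelope 5 (prior 1/19): the presenter has 3 equally likely choices, so probability 1/3; weight (1/19)·(1/3) = 1/57.
The weights sum to 61/228.
So P(the cheque in envelope 5 | the presenter opened envelope 3) = (1/57) / (61/228) = 4/61.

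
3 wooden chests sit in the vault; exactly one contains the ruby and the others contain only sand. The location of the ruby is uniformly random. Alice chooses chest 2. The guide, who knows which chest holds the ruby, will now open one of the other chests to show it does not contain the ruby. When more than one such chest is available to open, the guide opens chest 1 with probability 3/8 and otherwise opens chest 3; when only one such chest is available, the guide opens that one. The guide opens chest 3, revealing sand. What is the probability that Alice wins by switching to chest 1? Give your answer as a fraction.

8/13

Condition on the true location of the ruby.
If it is in chest 1 (prior 1/3): only chest 3 is available, probability 1; weight (1/3)·1 = 1/3.
If it is in chest 2 (prior 1/3): chest 1 is available but not opened, probability 5/8; weight (1/3)·(5/8) = 5/24.
If it is in chest 3 (prior 1/3): the guide opened chest 3, so this case is ruled out; weight (1/3)·0 = 0.
The weights sum to 13/24.
So P(the ruby in chest 1 | the guide opened chest 3) = (1/3) / (13/24) = 8/13.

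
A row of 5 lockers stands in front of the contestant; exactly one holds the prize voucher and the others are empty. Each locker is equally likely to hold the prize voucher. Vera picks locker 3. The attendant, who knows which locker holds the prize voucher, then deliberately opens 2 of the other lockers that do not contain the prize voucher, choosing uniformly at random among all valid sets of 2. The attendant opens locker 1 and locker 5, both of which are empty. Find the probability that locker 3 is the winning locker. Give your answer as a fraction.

Apply Bayes' rule, conditioning on where the prize voucher actually is.
If it is in either of lockers 1 and 5 (prior 1/5 each): that locker was opened and seen not to hold the prize — ruled out; weight (1/5)·0 = 0 each.
If it is in either of lockers 2 and 4 (prior 1/5 each): the attendant has 3 equally likely choices, so probability 1/3; weight (1/5)·(1/3) = 1/15 each.
If it is in locker 3 (prior 1/5): the attendant has 6 equally likely choices, so probability 1/6; weight (1/5)·(1/6) = 1/30.
The weights sum to 1/6.
So P(the prize voucher in locker 3 | the attendant opened locker 1 and locker 5) = (1/30) / (1/6) = 1/5.

1/5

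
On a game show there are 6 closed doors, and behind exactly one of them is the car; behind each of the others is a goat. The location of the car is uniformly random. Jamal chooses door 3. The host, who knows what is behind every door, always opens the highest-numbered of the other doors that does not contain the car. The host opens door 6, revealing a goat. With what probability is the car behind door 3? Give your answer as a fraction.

1/5

Apply Bayes' rule, conditioning on where the car actually is.
If it is behind any of doors 1, 2, 3, 4, and 5 (prior 1/6 each): door 6 is the highest-numbered option available, probability 1; weight (1/6)·1 = 1/6 each.
If it is behind door 6 (prior 1/6): the host opened door 6, so this case is ruled out; weight (1/6)·0 = 0.
The weights sum to 5/6.
So P(the car behind door 3 | the host opened door 6) = (1/6) / (5/6) = 1/5.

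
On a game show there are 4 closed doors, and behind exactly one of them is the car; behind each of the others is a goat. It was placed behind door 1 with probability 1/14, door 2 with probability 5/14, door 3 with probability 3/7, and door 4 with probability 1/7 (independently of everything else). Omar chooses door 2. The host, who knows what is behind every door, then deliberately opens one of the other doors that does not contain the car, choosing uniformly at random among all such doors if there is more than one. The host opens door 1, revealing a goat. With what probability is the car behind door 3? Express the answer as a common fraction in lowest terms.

Apply Bayes' rule, conditioning on where the car actually is.
If it is behind door 1 (prior 1/14): the host opened door 1, so this case is ruled out; weight (1/14)·0 = 0.
If it is behind door 2 (prior 5/14): the host has 3 equally likely choices, so probability 1/3; weight (5/14)·(1/3) = 5/42.
If it is behind door 3 (prior 3/7): the host has 2 equally likely choices, so probability 1/2; weight (3/7)·(1/2) = 3/14.
If it is behind door 4 (prior 1/7): the host has 2 equally likely choices, so probability 1/2; weight (1/7)·(1/2) = 1/14.
The weights sum to 17/42.
So P(the car behind door 3 | the host opened door 1) = (3/14) / (17/42) = 9/17.

9/17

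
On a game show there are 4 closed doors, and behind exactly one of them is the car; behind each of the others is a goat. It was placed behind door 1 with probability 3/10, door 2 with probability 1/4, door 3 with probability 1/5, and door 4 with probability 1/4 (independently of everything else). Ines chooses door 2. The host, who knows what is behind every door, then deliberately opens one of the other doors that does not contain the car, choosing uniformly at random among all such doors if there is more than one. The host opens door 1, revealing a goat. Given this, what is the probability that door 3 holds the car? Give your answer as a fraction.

12/37

Apply Bayes' rule, conditioning on where the car actually is.
If it is behind door 1 (prior 3/10): the host opened door 1, so this case is ruled out; weight (3/10)·0 = 0.
If it is behind door 2 (prior 1/4): the host has 3 equally likely choices, so probability 1/3; weight (1/4)·(1/3) = 1/12.
If it is behind door 3 (prior 1/5): the host has 2 equally likely choices, so probability 1/2; weight (1/5)·(1/2) = 1/10.
If it is behind door 4 (prior 1/4): the host has 2 equally likely choices, so probability 1/2; weight (1/4)·(1/2) = 1/8.
The weights sum to 37/120.
So P(the car behind door 3 | the host opened door 1) = (1/10) / (37/120) = 12/37.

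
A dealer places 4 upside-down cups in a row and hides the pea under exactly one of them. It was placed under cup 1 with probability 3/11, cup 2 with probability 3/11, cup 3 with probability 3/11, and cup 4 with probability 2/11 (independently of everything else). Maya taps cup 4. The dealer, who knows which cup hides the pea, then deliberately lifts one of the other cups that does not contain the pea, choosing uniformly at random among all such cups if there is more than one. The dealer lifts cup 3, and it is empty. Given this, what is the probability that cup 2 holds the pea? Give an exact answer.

9/22

Condition on the true location of the pea.
If it is under either of cups 1 and 2 (prior 3/11 each): the dealer has 2 equally likely choices, so probability 1/2; weight (3/11)·(1/2) = 3/22 each.
If it is under cup 3 (prior 3/11): the dealer opened cup 3, so this case is ruled out; weight (3/11)·0 = 0.
If it is under cup 4 (prior 2/11): the dealer has 3 equally likely choices, so probability 1/3; weight (2/11)·(1/3) = 2/33.
The weights sum to 1/3.
So P(the pea under cup 2 | the dealer opened cup 3) = (3/22) / (1/3) = 9/22.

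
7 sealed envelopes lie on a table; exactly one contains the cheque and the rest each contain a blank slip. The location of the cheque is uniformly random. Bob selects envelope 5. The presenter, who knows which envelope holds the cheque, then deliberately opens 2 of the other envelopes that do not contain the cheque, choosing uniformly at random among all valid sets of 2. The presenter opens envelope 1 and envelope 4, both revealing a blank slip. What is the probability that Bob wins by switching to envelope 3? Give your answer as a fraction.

Condition on the true location of the cheque.
If it is in either of envelopes 1 and 4 (prior 1/7 each): that envelope was opened and seen not to hold the prize — ruled out; weight (1/7)·0 = 0 each.
If it is in any of envelopes 2, 3, 6, and 7 (prior 1/7 each): the presenter has 10 equally likely choices, so probability 1/10; weight (1/7)·(1/10) = 1/70 each.
If it is in envelope 5 (prior 1/7): the presenter has 15 equally likely choices, so probability 1/15; weight (1/7)·(1/15) = 1/105.
The weights sum to 1/15.
So P(the cheque in envelope 3 | the presenter opened envelope 1 and envelope 4) = (1/70) / (1/15) = 3/14.

3/14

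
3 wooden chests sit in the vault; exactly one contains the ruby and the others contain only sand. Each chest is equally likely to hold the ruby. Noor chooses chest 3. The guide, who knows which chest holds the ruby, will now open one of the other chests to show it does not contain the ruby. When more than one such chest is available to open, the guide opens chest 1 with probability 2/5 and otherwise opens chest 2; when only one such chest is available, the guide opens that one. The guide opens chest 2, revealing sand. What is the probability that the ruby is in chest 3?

3/8

Consider each possible location of the ruby in turn.
If it is in chest 1 (prior 1/3): only chest 2 is available, probability 1; weight (1/3)·1 = 1/3.
If it is in chest 2 (prior 1/3): the guide opened chest 2, so this case is ruled out; weight (1/3)·0 = 0.
If it is in chest 3 (prior 1/3): chest 1 is available but not opened, probability 3/5; weight (1/3)·(3/5) = 1/5.
The weights sum to 8/15.
So P(the ruby in chest 3 | the guide opened chest 2) = (1/5) / (8/15) = 3/8.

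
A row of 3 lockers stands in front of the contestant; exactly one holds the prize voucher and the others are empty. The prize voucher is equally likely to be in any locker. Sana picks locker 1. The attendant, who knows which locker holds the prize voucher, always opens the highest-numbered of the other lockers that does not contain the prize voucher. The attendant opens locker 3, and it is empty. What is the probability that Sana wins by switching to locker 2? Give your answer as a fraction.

Apply Bayes' rule, conditioning on where the prize voucher actually is.
If it is in either of lockers 1 and 2 (prior 1/3 each): locker 3 is the highest-numbered option available, probability 1; weight (1/3)·1 = 1/3 each.
If it is in locker 3 (prior 1/3): the attendant opened locker 3, so this case is ruled out; weight (1/3)·0 = 0.
The weights sum to 2/3.
So P(the prize voucher in locker 2 | the attendant opened locker 3) = (1/3) / (2/3) = 1/2.

1/2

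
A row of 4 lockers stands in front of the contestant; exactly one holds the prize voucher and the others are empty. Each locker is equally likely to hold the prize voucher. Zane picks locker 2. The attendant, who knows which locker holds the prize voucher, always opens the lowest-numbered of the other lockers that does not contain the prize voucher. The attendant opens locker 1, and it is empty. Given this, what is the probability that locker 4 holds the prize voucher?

Consider each possible location of the prize voucher in turn.
If it is in locker 1 (prior 1/4): the attendant opened locker 1, so this case is ruled out; weight (1/4)·0 = 0.
If it is in any of lockers 2, 3, and 4 (prior 1/4 each): locker 1 is the lowest-numbered option available, probability 1; weight (1/4)·1 = 1/4 each.
The weights sum to 3/4.
So P(the prize voucher in locker 4 | the attendant opened locker 1) = (1/4) / (3/4) = 1/3.

1/3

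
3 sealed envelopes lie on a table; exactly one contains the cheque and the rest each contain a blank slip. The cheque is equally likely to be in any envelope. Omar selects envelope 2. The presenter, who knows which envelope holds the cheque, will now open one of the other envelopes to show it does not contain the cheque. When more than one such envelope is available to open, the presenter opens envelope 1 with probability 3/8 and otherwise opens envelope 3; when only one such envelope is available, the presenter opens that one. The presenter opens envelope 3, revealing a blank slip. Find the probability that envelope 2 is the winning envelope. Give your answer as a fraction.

5/13

Apply Bayes' rule, conditioning on where the cheque actually is.
If it is in envelope 1 (prior 1/3): only envelope 3 is available, probability 1; weight (1/3)·1 = 1/3.
If it is in envelope 2 (prior 1/3): envelope 1 is available but not opened, probability 5/8; weight (1/3)·(5/8) = 5/24.
If it is in envelope 3 (prior 1/3): the presenter opened envelope 3, so this case is ruled out; weight (1/3)·0 = 0.
The weights sum to 13/24.
So P(the cheque in envelope 2 | the presenter opened envelope 3) = (5/24) / (13/24) = 5/13.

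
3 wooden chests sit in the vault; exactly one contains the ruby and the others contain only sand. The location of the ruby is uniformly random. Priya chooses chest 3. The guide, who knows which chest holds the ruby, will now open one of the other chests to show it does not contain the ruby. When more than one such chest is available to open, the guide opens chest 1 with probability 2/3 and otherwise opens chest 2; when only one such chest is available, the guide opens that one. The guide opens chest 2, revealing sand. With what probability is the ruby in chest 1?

Consider each possible location of the ruby in turn.
If it is in chest 1 (prior 1/3): only chest 2 is available, probability 1; weight (1/3)·1 = 1/3.
If it is in chest 2 (prior 1/3): the guide opened chest 2, so this case is ruled out; weight (1/3)·0 = 0.
If it is in chest 3 (prior 1/3): chest 1 is available but not opened, probability 1/3; weight (1/3)·(1/3) = 1/9.
The weights sum to 4/9.
So P(the ruby in chest 1 | the guide opened chest 2) = (1/3) / (4/9) = 3/4.

3/4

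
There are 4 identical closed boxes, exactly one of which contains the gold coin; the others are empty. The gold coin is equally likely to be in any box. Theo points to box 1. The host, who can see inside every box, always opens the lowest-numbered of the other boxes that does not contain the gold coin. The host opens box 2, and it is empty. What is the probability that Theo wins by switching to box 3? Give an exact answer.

1/3

Apply Bayes' rule, conditioning on where the gold coin actually is.
If it is in any of boxes 1, 3, and 4 (prior 1/4 each): box 2 is the lowest-numbered option available, probability 1; weight (1/4)·1 = 1/4 each.
If it is in box 2 (prior 1/4): the host opened box 2, so this case is ruled out; weight (1/4)·0 = 0.
The weights sum to 3/4.
So P(the gold coin in box 3 | the host opened box 2) = (1/4) / (3/4) = 1/3.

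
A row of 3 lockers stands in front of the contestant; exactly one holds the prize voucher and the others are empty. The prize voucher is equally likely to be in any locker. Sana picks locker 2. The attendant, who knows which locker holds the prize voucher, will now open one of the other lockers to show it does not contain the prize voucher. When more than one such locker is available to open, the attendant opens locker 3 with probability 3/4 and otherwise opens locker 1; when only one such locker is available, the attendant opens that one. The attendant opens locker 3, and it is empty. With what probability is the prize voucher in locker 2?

3/7

Apply Bayes' rule, conditioning on where the prize voucher actually is.
If it is in locker 1 (prior 1/3): only locker 3 is available, probability 1; weight (1/3)·1 = 1/3.
If it is in locker 2 (prior 1/3): locker 3 is available, opened with probability 3/4; weight (1/3)·(3/4) = 1/4.
If it is in locker 3 (prior 1/3): the attendant opened locker 3, so this case is ruled out; weight (1/3)·0 = 0.
The weights sum to 7/12.
So P(the prize voucher in locker 2 | the attendant opened locker 3) = (1/4) / (7/12) = 3/7.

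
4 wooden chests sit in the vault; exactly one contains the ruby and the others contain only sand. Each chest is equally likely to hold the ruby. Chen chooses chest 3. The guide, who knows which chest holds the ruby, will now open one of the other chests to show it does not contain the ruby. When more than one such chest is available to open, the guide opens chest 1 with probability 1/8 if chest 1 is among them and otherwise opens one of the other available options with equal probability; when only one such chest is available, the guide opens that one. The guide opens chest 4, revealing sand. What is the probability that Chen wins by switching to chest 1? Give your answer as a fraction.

8/29

Apply Bayes' rule, conditioning on where the ruby actually is.
If it is in chest 1 (prior 1/4): chest 1 holds the prize so is unavailable; the guide chooses uniformly among the 2 others, probability 1/2; weight (1/4)·(1/2) = 1/8.
If it is in chest 2 (prior 1/4): chest 1 is available but not opened, probability 7/8; weight (1/4)·(7/8) = 7/32.
If it is in chest 3 (prior 1/4): chest 1 is available but not opened; chest 4 gets probability (1 − 1/8)/2 = 7/16; weight (1/4)·(7/16) = 7/64.
If it is in chest 4 (prior 1/4): the guide opened chest 4, so this case is ruled out; weight (1/4)·0 = 0.
The weights sum to 29/64.
So P(the ruby in chest 1 | the guide opened chest 4) = (1/8) / (29/64) = 8/29.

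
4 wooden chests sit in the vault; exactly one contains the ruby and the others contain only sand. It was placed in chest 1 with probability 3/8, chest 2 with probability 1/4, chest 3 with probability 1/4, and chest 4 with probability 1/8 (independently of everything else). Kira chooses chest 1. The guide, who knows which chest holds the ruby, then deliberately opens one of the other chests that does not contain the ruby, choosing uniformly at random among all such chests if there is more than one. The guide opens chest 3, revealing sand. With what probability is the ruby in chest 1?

Consider each possible location of the ruby in turn.
If it is in chest 1 (prior 3/8): the guide has 3 equally likely choices, so probability 1/3; weight (3/8)·(1/3) = 1/8.
If it is in chest 2 (prior 1/4): the guide has 2 equally likely choices, so probability 1/2; weight (1/4)·(1/2) = 1/8.
If it is in chest 3 (prior 1/4): the guide opened chest 3, so this case is ruled out; weight (1/4)·0 = 0.
If it is in chest 4 (prior 1/8): the guide has 2 equally likely choices, so probability 1/2; weight (1/8)·(1/2) = 1/16.
The weights sum to 5/16.
So P(the ruby in chest 1 | the guide opened chest 3) = (1/8) / (5/16) = 2/5.

2/5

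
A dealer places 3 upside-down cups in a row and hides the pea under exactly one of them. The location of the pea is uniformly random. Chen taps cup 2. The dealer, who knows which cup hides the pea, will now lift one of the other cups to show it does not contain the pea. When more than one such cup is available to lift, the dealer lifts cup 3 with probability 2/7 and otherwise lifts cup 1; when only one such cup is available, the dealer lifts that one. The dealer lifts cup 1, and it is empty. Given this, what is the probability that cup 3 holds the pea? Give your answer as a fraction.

7/12

Apply Bayes' rule, conditioning on where the pea actually is.
If it is under cup 1 (prior 1/3): the dealer opened cup 1, so this case is ruled out; weight (1/3)·0 = 0.
If it is under cup 2 (prior 1/3): cup 3 is available but not opened, probability 5/7; weight (1/3)·(5/7) = 5/21.
If it is under cup 3 (prior 1/3): only cup 1 is available, probability 1; weight (1/3)·1 = 1/3.
The weights sum to 4/7.
So P(the pea under cup 3 | the dealer opened cup 1) = (1/3) / (4/7) = 7/12.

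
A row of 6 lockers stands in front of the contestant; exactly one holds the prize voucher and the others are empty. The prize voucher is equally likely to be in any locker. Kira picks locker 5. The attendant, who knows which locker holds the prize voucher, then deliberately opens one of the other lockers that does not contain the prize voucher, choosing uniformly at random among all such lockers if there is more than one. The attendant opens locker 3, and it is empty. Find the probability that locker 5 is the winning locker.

Apply Bayes' rule, conditioning on where the prize voucher actually is.
If it is in any of lockers 1, 2, 4, and 6 (prior 1/6 each): the attendant has 4 equally likely choices, so probability 1/4; weight (1/6)·(1/4) = 1/24 each.
If it is in locker 3 (prior 1/6): the attendant opened locker 3, so this case is ruled out; weight (1/6)·0 = 0.
If it is in locker 5 (prior 1/6): the attendant has 5 equally likely choices, so probability 1/5; weight (1/6)·(1/5) = 1/30.
The weights sum to 1/5.
So P(the prize voucher in locker 5 | the attendant opened locker 3) = (1/30) / (1/5) = 1/6.

1/6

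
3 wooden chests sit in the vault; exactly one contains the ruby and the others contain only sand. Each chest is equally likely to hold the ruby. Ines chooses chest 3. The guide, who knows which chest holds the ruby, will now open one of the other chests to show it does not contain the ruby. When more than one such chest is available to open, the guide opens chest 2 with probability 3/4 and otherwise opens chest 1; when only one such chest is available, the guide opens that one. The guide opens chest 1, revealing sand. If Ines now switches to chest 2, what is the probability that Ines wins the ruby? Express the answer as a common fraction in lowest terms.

4/5

Apply Bayes' rule, conditioning on where the ruby actually is.
If it is in chest 1 (prior 1/3): the guide opened chest 1, so this case is ruled out; weight (1/3)·0 = 0.
If it is in chest 2 (prior 1/3): only chest 1 is available, probability 1; weight (1/3)·1 = 1/3.
If it is in chest 3 (prior 1/3): chest 2 is available but not opened, probability 1/4; weight (1/3)·(1/4) = 1/12.
The weights sum to 5/12.
So P(the ruby in chest 2 | the guide opened chest 1) = (1/3) / (5/12) = 4/5.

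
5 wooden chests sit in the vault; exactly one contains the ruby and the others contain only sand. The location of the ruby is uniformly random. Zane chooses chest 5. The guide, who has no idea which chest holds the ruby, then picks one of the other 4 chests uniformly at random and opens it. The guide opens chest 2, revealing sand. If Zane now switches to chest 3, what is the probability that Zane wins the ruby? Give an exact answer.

1/4

Because the guide chose which chest to open without knowing where the ruby is, the choice is independent of the prize location. Learning that chest 2 does not hold the ruby simply rules out that one location and leaves the remaining 4 chests still equally likely by symmetry.
So P(the ruby in chest 3) = 1/4.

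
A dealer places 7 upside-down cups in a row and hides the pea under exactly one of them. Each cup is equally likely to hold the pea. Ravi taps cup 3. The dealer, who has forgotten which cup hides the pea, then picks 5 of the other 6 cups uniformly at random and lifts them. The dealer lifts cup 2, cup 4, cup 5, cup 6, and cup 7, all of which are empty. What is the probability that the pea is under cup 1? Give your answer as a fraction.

1/2

Consider each possible location of the pea in turn.
If it is under either of cups 1 and 3 (prior 1/7 each): the dealer picks exactly this set with probability 1/6 regardless, and none is the prize; weight (1/7)·(1/6) = 1/42 each.
If it is under any of cups 2, 4, 5, 6, and 7 (prior 1/7 each): that cup was opened and seen not to hold the prize — ruled out; weight (1/7)·0 = 0 each.
The weights sum to 1/21.
So P(the pea under cup 1 | the dealer opened cup 2, cup 4, cup 5, cup 6, and cup 7) = (1/42) / (1/21) = 1/2.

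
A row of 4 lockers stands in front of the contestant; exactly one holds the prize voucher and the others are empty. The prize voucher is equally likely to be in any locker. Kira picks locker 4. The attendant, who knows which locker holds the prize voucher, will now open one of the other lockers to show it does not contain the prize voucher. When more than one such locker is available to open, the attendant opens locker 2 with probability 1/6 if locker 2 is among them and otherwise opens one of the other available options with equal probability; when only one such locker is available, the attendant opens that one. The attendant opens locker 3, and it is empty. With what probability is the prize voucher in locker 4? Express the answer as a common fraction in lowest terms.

Consider each possible location of the prize voucher in turn.
If it is in locker 1 (prior 1/4): locker 2 is available but not opened, probability 5/6; weight (1/4)·(5/6) = 5/24.
If it is in locker 2 (prior 1/4): locker 2 holds the prize so is unavailable; the attendant chooses uniformly among the 2 others, probability 1/2; weight (1/4)·(1/2) = 1/8.
If it is in locker 3 (prior 1/4): the attendant opened locker 3, so this case is ruled out; weight (1/4)·0 = 0.
If it is in locker 4 (prior 1/4): locker 2 is available but not opened; locker 3 gets probability (1 − 1/6)/2 = 5/12; weight (1/4)·(5/12) = 5/48.
The weights sum to 7/16.
So P(the prize voucher in locker 4 | the attendant opened locker 3) = (5/48) / (7/16) = 5/21.

5/21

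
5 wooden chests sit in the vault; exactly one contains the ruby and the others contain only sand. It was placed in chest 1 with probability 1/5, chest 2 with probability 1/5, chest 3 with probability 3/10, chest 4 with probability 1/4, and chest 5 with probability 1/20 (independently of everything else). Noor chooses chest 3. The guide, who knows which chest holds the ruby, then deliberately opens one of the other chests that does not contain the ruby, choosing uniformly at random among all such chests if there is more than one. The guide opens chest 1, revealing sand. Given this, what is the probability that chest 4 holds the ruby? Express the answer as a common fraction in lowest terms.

10/29

Apply Bayes' rule, conditioning on where the ruby actually is.
If it is in chest 1 (prior 1/5): the guide opened chest 1, so this case is ruled out; weight (1/5)·0 = 0.
If it is in chest 2 (prior 1/5): the guide has 3 equally likely choices, so probability 1/3; weight (1/5)·(1/3) = 1/15.
If it is in chest 3 (prior 3/10): the guide has 4 equally likely choices, so probability 1/4; weight (3/10)·(1/4) = 3/40.
If it is in chest 4 (prior 1/4): the guide has 3 equally likely choices, so probability 1/3; weight (1/4)·(1/3) = 1/12.
If it is in chest 5 (prior 1/20): the guide has 3 equally likely choices, so probability 1/3; weight (1/20)·(1/3) = 1/60.
The weights sum to 29/120.
So P(the ruby in chest 4 | the guide opened chest 1) = (1/12) / (29/120) = 10/29.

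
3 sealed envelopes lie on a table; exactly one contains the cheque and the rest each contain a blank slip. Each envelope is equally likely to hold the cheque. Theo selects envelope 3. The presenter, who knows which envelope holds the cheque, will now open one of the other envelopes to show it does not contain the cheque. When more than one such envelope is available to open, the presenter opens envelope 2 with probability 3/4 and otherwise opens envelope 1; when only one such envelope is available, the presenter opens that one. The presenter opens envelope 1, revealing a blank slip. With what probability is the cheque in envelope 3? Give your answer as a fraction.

Consider each possible location of the cheque in turn.
If it is in envelope 1 (prior 1/3): the presenter opened envelope 1, so this case is ruled out; weight (1/3)·0 = 0.
If it is in envelope 2 (prior 1/3): only envelope 1 is available, probability 1; weight (1/3)·1 = 1/3.
If it is in envelope 3 (prior 1/3): envelope 2 is available but not opened, probability 1/4; weight (1/3)·(1/4) = 1/12.
The weights sum to 5/12.
So P(the cheque in envelope 3 | the presenter opened envelope 1) = (1/12) / (5/12) = 1/5.

1/5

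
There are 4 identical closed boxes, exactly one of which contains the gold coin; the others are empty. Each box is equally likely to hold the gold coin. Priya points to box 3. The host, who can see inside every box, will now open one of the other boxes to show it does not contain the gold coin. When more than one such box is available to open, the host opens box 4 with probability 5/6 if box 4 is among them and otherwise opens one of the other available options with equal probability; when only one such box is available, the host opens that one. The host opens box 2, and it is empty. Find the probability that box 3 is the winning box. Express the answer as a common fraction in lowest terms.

Apply Bayes' rule, conditioning on where the gold coin actually is.
If it is in box 1 (prior 1/4): box 4 is available but not opened, probability 1/6; weight (1/4)·(1/6) = 1/24.
If it is in box 2 (prior 1/4): the host opened box 2, so this case is ruled out; weight (1/4)·0 = 0.
If it is in box 3 (prior 1/4): box 4 is available but not opened; box 2 gets probability (1 − 5/6)/2 = 1/12; weight (1/4)·(1/12) = 1/48.
If it is in box 4 (prior 1/4): box 4 holds the prize so is unavailable; the host chooses uniformly among the 2 others, probability 1/2; weight (1/4)·(1/2) = 1/8.
The weights sum to 3/16.
So P(the gold coin in box 3 | the host opened box 2) = (1/48) / (3/16) = 1/9.

1/9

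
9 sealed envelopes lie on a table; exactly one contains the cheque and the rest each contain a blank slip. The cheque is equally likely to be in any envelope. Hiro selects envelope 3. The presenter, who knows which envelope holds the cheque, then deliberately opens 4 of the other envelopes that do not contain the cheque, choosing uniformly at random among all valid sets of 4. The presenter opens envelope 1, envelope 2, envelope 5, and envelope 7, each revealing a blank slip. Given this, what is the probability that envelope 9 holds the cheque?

2/9

Apply Bayes' rule, conditioning on where the cheque actually is.
If it is in any of envelopes 1, 2, 5, and 7 (prior 1/9 each): that envelope was opened and seen not to hold the prize — ruled out; weight (1/9)·0 = 0 each.
If it is in envelope 3 (prior 1/9): the presenter has 70 equally likely choices, so probability 1/70; weight (1/9)·(1/70) = 1/630.
If it is in any of envelopes 4, 6, 8, and 9 (prior 1/9 each): the presenter has 35 equally likely choices, so probability 1/35; weight (1/9)·(1/35) = 1/315 each.
The weights sum to 1/70.
So P(the cheque in envelope 9 | the presenter opened envelope 1, envelope 2, envelope 5, and envelope 7) = (1/315) / (1/70) = 2/9.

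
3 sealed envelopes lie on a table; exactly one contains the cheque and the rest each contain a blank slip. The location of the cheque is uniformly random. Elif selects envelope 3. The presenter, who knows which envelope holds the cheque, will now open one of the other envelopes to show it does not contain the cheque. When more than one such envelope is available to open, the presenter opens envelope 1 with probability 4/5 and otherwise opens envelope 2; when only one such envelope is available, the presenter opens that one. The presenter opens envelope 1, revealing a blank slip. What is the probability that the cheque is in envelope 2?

Apply Bayes' rule, conditioning on where the cheque actually is.
If it is in envelope 1 (prior 1/3): the presenter opened envelope 1, so this case is ruled out; weight (1/3)·0 = 0.
If it is in envelope 2 (prior 1/3): only envelope 1 is available, probability 1; weight (1/3)·1 = 1/3.
If it is in envelope 3 (prior 1/3): envelope 1 is available, opened with probability 4/5; weight (1/3)·(4/5) = 4/15.
The weights sum to 3/5.
So P(the cheque in envelope 2 | the presenter opened envelope 1) = (1/3) / (3/5) = 5/9.

5/9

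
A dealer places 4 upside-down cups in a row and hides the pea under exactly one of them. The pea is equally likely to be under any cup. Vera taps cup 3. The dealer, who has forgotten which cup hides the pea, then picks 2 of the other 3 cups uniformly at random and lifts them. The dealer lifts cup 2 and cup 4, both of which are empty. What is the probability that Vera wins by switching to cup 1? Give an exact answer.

Consider each possible location of the pea in turn.
If it is under either of cups 1 and 3 (prior 1/4 each): the dealer picks exactly this set with probability 1/3 regardless, and none is the prize; weight (1/4)·(1/3) = 1/12 each.
If it is under either of cups 2 and 4 (prior 1/4 each): that cup was opened and seen not to hold the prize — ruled out; weight (1/4)·0 = 0 each.
The weights sum to 1/6.
So P(the pea under cup 1 | the dealer opened cup 2 and cup 4) = (1/12) / (1/6) = 1/2.

1/2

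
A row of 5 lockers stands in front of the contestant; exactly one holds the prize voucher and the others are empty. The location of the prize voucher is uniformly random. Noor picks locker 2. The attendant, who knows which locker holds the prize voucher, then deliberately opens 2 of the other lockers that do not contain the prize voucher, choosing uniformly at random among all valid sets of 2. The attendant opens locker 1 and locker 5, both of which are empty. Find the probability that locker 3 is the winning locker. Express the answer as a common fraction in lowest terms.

2/5

Apply Bayes' rule, conditioning on where the prize voucher actually is.
If it is in either of lockers 1 and 5 (prior 1/5 each): that locker was opened and seen not to hold the prize — ruled out; weight (1/5)·0 = 0 each.
If it is in locker 2 (prior 1/5): the attendant has 6 equally likely choices, so probability 1/6; weight (1/5)·(1/6) = 1/30.
If it is in either of lockers 3 and 4 (prior 1/5 each): the attendant has 3 equally likely choices, so probability 1/3; weight (1/5)·(1/3) = 1/15 each.
The weights sum to 1/6.
So P(the prize voucher in locker 3 | the attendant opened locker 1 and locker 5) = (1/15) / (1/6) = 2/5.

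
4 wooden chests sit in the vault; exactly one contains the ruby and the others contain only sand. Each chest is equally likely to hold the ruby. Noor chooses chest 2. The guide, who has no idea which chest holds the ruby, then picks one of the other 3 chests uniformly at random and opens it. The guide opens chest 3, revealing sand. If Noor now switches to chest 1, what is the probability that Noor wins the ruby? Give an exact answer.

Apply Bayes' rule, conditioning on where the ruby actually is.
If it is in any of chests 1, 2, and 4 (prior 1/4 each): the guide picks chest 3 with probability 1/3 regardless, and it is not the prize; weight (1/4)·(1/3) = 1/12 each.
If it is in chest 3 (prior 1/4): the guide opened chest 3, so this case is ruled out; weight (1/4)·0 = 0.
The weights sum to 1/4.
So P(the ruby in chest 1 | the guide opened chest 3) = (1/12) / (1/4) = 1/3.

1/3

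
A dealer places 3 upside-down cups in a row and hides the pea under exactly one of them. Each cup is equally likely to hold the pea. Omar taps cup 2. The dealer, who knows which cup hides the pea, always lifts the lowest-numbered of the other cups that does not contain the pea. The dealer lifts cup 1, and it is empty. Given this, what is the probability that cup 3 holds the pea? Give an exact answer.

1/2

Apply Bayes' rule, conditioning on where the pea actually is.
If it is under cup 1 (prior 1/3): the dealer opened cup 1, so this case is ruled out; weight (1/3)·0 = 0.
If it is under either of cups 2 and 3 (prior 1/3 each): cup 1 is the lowest-numbered option available, probability 1; weight (1/3)·1 = 1/3 each.
The weights sum to 2/3.
So P(the pea under cup 3 | the dealer opened cup 1) = (1/3) / (2/3) = 1/2.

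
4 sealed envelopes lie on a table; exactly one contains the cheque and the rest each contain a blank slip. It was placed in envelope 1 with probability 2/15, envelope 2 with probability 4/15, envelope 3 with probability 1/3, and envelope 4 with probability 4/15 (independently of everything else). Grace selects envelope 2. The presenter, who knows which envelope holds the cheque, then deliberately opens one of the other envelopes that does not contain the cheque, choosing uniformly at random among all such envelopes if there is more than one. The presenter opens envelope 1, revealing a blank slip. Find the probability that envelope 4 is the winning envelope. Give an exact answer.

Condition on the true location of the cheque.
If it is in envelope 1 (prior 2/15): the presenter opened envelope 1, so this case is ruled out; weight (2/15)·0 = 0.
If it is in envelope 2 (prior 4/15): the presenter has 3 equally likely choices, so probability 1/3; weight (4/15)·(1/3) = 4/45.
If it is in envelope 3 (prior 1/3): the presenter has 2 equally likely choices, so probability 1/2; weight (1/3)·(1/2) = 1/6.
If it is in envelope 4 (prior 4/15): the presenter has 2 equally likely choices, so probability 1/2; weight (4/15)·(1/2) = 2/15.
The weights sum to 7/18.
So P(the cheque in envelope 4 | the presenter opened envelope 1) = (2/15) / (7/18) = 12/35.

12/35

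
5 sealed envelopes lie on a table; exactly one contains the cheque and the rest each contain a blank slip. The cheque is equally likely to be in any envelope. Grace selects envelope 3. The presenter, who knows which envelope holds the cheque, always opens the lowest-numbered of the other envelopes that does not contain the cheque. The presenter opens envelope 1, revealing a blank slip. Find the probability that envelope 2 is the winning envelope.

1/4

Consider each possible location of the cheque in turn.
If it is in envelope 1 (prior 1/5): the presenter opened envelope 1, so this case is ruled out; weight (1/5)·0 = 0.
If it is in any of envelopes 2, 3, 4, and 5 (prior 1/5 each): envelope 1 is the lowest-numbered option available, probability 1; weight (1/5)·1 = 1/5 each.
The weights sum to 4/5.
So P(the cheque in envelope 2 | the presenter opened envelope 1) = (1/5) / (4/5) = 1/4.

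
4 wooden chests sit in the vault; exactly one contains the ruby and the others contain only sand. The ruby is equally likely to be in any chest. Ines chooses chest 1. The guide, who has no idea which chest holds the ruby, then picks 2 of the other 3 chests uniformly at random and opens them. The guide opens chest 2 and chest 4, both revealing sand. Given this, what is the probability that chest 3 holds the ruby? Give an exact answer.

Condition on the true location of the ruby.
If it is in either of chests 1 and 3 (prior 1/4 each): the guide picks exactly this set with probability 1/3 regardless, and none is the prize; weight (1/4)·(1/3) = 1/12 each.
If it is in either of chests 2 and 4 (prior 1/4 each): that chest was opened and seen not to hold the prize — ruled out; weight (1/4)·0 = 0 each.
The weights sum to 1/6.
So P(the ruby in chest 3 | the guide opened chest 2 and chest 4) = (1/12) / (1/6) = 1/2.

1/2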